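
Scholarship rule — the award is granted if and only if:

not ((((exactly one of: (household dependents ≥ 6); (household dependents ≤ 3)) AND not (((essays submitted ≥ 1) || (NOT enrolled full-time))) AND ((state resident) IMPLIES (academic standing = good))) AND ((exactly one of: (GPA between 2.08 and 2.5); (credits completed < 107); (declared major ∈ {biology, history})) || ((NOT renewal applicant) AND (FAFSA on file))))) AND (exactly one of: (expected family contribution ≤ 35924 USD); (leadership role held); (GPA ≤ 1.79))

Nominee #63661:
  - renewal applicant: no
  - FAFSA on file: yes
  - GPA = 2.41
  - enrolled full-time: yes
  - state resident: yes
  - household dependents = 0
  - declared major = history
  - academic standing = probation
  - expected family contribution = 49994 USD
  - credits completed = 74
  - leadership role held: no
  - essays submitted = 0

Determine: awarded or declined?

Atomic conditions:
  household dependents ≥ 6: 0 ≥ 6 is false
  household dependents ≤ 3: 0 ≤ 3 is true
  essays submitted ≥ 1: 0 ≥ 1 is false
  NOT enrolled full-time: yes → false
  state resident: yes → true
  academic standing = good: probation == good is false
  GPA between 2.08 and 2.5: 2.41 in [2.08, 2.5] is true
  credits completed < 107: 74 < 107 is true
  declared major ∈ {biology, history}: history is in the set → true
  NOT renewal applicant: no → true
  FAFSA on file: yes → true
  expected family contribution ≤ 35924 USD: 49994 ≤ 35924 is false
  leadership role held: no → false
  GPA ≤ 1.79: 2.41 ≤ 1.79 is false
Combine:
[1.1.1.1] exactly-one(false, true) = true
[1.1.1.2.1] false OR false = false
[1.1.1.2] NOT false = true
[1.1.1.3] true → false = false
[1.1.1] true AND true AND false = false
[1.1.2.1] exactly-one(true, true, true) = false
[1.1.2.2] true AND true = true
[1.1.2] false OR true = true
[1.1] false AND true = false
[1] NOT false = true
[2] exactly-one(false, false, false) = false
[root] true AND false = false
Overall: false → declined

Declined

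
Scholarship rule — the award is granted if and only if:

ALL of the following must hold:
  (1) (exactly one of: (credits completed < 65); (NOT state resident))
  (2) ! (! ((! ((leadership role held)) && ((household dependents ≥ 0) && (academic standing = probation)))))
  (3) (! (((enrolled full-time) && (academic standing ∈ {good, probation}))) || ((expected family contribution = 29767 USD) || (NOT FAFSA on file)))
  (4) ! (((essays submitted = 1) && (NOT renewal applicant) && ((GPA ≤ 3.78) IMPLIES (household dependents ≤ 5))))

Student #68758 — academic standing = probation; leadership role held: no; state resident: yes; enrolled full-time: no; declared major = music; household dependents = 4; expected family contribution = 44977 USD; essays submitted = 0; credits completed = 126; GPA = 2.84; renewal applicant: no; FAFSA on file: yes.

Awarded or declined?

Atomic conditions:
  credits completed < 65: 126 < 65 is false
  NOT state resident: yes → false
  leadership role held: no → false
  household dependents ≥ 0: 4 ≥ 0 is true
  academic standing = probation: probation == probation is true
  enrolled full-time: no → false
  academic standing ∈ {good, probation}: probation is in the set → true
  expected family contribution = 29767 USD: 44977 == 29767 is false
  NOT FAFSA on file: yes → false
  essays submitted = 1: 0 == 1 is false
  NOT renewal applicant: no → true
  GPA ≤ 3.78: 2.84 ≤ 3.78 is true
  household dependents ≤ 5: 4 ≤ 5 is true
Combine:
[1] exactly-one(false, false) = false
[2.1.1.1] NOT false = true
[2.1.1.2] true AND true = true
[2.1.1] true AND true = true
[2.1] NOT true = false
[2] NOT false = true
[3.1.1] false AND true = false
[3.1] NOT false = true
[3.2] false OR false = false
[3] true OR false = true
[4.1.3] true → true = true
[4.1] false AND true AND true = false
[4] NOT false = true
[root] false AND true AND true AND true = false
Overall: false → declined

Declined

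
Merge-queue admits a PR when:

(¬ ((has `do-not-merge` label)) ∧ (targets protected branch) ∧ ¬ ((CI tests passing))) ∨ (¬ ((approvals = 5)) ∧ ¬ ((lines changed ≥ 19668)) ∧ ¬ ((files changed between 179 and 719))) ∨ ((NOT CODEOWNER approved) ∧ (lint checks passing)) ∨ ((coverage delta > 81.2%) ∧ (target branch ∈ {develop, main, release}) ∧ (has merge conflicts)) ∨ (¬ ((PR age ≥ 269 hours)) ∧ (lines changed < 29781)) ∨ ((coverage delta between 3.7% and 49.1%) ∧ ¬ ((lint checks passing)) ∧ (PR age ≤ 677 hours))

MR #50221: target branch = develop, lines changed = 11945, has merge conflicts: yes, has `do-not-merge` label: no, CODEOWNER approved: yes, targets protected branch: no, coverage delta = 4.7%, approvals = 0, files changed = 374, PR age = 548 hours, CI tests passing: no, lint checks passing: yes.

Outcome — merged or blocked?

Atomic conditions:
  has `do-not-merge` label: no → false
  targets protected branch: no → false
  CI tests passing: no → false
  approvals = 5: 0 == 5 is false
  lines changed ≥ 19668: 11945 ≥ 19668 is false
  files changed between 179 and 719: 374 in [179, 719] is true
  NOT CODEOWNER approved: yes → false
  lint checks passing: yes → true
  coverage delta > 81.2%: 4.7 > 81.2 is false
  target branch ∈ {develop, main, release}: develop is in the set → true
  has merge conflicts: yes → true
  PR age ≥ 269 hours: 548 ≥ 269 is true
  lines changed < 29781: 11945 < 29781 is true
  coverage delta between 3.7% and 49.1%: 4.7 in [3.7, 49.1] is true
  PR age ≤ 677 hours: 548 ≤ 677 is true
Combine:
[1.1] NOT false = true
[1.3] NOT false = true
[1] true AND false AND true = false
[2.1] NOT false = true
[2.2] NOT false = true
[2.3] NOT true = false
[2] true AND true AND false = false
[3] false AND true = false
[4] false AND true AND true = false
[5.1] NOT true = false
[5] false AND true = false
[6.2] NOT true = false
[6] true AND false AND true = false
[root] false OR false OR false OR false OR false OR false = false
Overall: false → blocked

Blocked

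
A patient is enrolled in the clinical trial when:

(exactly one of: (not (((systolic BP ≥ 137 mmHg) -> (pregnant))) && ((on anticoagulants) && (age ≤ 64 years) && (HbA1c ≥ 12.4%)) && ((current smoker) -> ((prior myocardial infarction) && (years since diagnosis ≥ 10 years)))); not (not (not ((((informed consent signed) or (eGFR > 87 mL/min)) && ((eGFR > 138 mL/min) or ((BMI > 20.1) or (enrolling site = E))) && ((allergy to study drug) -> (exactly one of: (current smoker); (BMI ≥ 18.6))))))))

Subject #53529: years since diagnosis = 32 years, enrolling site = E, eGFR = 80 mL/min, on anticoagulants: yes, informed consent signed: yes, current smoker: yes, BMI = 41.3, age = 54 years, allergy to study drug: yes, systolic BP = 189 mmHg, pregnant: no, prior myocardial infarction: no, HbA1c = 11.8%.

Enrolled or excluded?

Enrolled

Atomic conditions:
  systolic BP ≥ 137 mmHg: 189 ≥ 137 is true
  pregnant: no → false
  on anticoagulants: yes → true
  age ≤ 64 years: 54 ≤ 64 is true
  HbA1c ≥ 12.4%: 11.8 ≥ 12.4 is false
  current smoker: yes → true
  prior myocardial infarction: no → false
  years since diagnosis ≥ 10 years: 32 ≥ 10 is true
  informed consent signed: yes → true
  eGFR > 87 mL/min: 80 > 87 is false
  eGFR > 138 mL/min: 80 > 138 is false
  BMI > 20.1: 41.3 > 20.1 is true
  enrolling site = E: E == E is true
  allergy to study drug: yes → true
  BMI ≥ 18.6: 41.3 ≥ 18.6 is true
Combine:
[1.1.1] true → false = false
[1.1] NOT false = true
[1.2] true AND true AND false = false
[1.3.2] false AND true = false
[1.3] true → false = false
[1] true AND false AND false = false
[2.1.1.1.1] true OR false = true
[2.1.1.1.2.2] true OR true = true
[2.1.1.1.2] false OR true = true
[2.1.1.1.3.2] exactly-one(true, true) = false
[2.1.1.1.3] true → false = false
[2.1.1.1] true AND true AND false = false
[2.1.1] NOT false = true
[2.1] NOT true = false
[2] NOT false = true
[root] exactly-one(false, true) = true
Overall: true → enrolled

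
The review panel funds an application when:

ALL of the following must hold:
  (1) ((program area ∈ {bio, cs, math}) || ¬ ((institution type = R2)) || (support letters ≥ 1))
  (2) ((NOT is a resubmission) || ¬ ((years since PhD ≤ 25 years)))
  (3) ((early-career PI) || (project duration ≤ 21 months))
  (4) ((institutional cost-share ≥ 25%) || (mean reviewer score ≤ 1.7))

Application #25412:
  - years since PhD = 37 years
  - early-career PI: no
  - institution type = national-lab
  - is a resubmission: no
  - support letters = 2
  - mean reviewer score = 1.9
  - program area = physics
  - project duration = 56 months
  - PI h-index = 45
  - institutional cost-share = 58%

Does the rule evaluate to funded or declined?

Atomic conditions:
  program area ∈ {bio, cs, math}: physics is not in the set → false
  institution type = R2: national-lab == R2 is false
  support letters ≥ 1: 2 ≥ 1 is true
  NOT is a resubmission: no → true
  years since PhD ≤ 25 years: 37 ≤ 25 is false
  early-career PI: no → false
  project duration ≤ 21 months: 56 ≤ 21 is false
  institutional cost-share ≥ 25%: 58 ≥ 25 is true
  mean reviewer score ≤ 1.7: 1.9 ≤ 1.7 is false
Combine:
[1.2] NOT false = true
[1] false OR true OR true = true
[2.2] NOT false = true
[2] true OR true = true
[3] false OR false = false
[4] true OR false = true
[root] true AND true AND false AND true = false
Overall: false → declined

Declined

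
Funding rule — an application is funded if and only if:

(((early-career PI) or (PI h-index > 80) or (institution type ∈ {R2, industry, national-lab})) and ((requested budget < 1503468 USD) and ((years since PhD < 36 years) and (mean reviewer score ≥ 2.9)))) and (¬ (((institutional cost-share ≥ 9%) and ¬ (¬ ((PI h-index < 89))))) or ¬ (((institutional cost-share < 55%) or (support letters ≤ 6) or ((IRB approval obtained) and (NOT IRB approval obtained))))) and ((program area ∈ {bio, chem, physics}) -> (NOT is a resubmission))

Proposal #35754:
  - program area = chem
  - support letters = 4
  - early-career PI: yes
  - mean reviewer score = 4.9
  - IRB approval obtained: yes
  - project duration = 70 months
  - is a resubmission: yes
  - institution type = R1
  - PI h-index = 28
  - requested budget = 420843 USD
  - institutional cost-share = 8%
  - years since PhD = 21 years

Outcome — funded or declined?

Declined

Atomic conditions:
  early-career PI: yes → true
  PI h-index > 80: 28 > 80 is false
  institution type ∈ {R2, industry, national-lab}: R1 is not in the set → false
  requested budget < 1503468 USD: 420843 < 1503468 is true
  years since PhD < 36 years: 21 < 36 is true
  mean reviewer score ≥ 2.9: 4.9 ≥ 2.9 is true
  institutional cost-share ≥ 9%: 8 ≥ 9 is false
  PI h-index < 89: 28 < 89 is true
  institutional cost-share < 55%: 8 < 55 is true
  support letters ≤ 6: 4 ≤ 6 is true
  IRB approval obtained: yes → true
  NOT IRB approval obtained: yes → false
  program area ∈ {bio, chem, physics}: chem is in the set → true
  NOT is a resubmission: yes → false
Combine:
[1.1] true OR false OR false = true
[1.2.2] true AND true = true
[1.2] true AND true = true
[1] true AND true = true
[2.1.1.2.1] NOT true = false
[2.1.1.2] NOT false = true
[2.1.1] false AND true = false
[2.1] NOT false = true
[2.2.1.3] true AND false = false
[2.2.1] true OR true OR false = true
[2.2] NOT true = false
[2] true OR false = true
[3] true → false = false
[root] true AND true AND false = false
Overall: false → declined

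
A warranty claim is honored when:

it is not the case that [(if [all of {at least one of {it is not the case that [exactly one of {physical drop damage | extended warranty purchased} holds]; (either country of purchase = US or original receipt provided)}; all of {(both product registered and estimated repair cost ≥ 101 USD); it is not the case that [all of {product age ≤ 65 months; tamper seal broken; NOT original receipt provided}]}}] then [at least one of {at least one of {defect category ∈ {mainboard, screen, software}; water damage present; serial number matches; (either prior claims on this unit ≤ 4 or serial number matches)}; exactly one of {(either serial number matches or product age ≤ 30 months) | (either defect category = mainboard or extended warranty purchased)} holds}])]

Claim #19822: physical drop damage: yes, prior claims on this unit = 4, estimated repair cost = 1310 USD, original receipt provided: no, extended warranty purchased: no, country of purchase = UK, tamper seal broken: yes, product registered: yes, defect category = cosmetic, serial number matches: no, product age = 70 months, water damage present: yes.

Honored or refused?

Refused

Atomic conditions:
  physical drop damage: yes → true
  extended warranty purchased: no → false
  country of purchase = US: UK == US is false
  original receipt provided: no → false
  product registered: yes → true
  estimated repair cost ≥ 101 USD: 1310 ≥ 101 is true
  product age ≤ 65 months: 70 ≤ 65 is false
  tamper seal broken: yes → true
  NOT original receipt provided: no → true
  defect category ∈ {mainboard, screen, software}: cosmetic is not in the set → false
  water damage present: yes → true
  serial number matches: no → false
  prior claims on this unit ≤ 4: 4 ≤ 4 is true
  product age ≤ 30 months: 70 ≤ 30 is false
  defect category = mainboard: cosmetic == mainboard is false
Combine:
[1.1.1.1.1] exactly-one(true, false) = true
[1.1.1.1] NOT true = false
[1.1.1.2] false OR false = false
[1.1.1] false OR false = false
[1.1.2.1] true AND true = true
[1.1.2.2.1] false AND true AND true = false
[1.1.2.2] NOT false = true
[1.1.2] true AND true = true
[1.1] false AND true = false
[1.2.1.4] true OR false = true
[1.2.1] false OR true OR false OR true = true
[1.2.2.1] false OR false = false
[1.2.2.2] false OR false = false
[1.2.2] exactly-one(false, false) = false
[1.2] true OR false = true
[1] false → true (antecedent false ⇒ implication holds) = true
[root] NOT true = false
Overall: false → refused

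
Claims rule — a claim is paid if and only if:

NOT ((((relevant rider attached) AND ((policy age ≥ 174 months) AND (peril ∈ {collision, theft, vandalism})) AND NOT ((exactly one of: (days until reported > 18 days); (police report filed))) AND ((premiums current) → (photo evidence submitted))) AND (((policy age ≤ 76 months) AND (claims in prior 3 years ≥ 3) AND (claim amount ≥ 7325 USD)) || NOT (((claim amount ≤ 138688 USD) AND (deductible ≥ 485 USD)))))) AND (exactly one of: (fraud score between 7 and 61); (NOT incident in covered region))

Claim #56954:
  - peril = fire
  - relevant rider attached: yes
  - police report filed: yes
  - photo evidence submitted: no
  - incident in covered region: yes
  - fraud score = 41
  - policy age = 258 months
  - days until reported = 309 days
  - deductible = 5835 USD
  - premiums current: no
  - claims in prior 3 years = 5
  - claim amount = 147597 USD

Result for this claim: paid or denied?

Atomic conditions:
  relevant rider attached: yes → true
  policy age ≥ 174 months: 258 ≥ 174 is true
  peril ∈ {collision, theft, vandalism}: fire is not in the set → false
  days until reported > 18 days: 309 > 18 is true
  police report filed: yes → true
  premiums current: no → false
  photo evidence submitted: no → false
  policy age ≤ 76 months: 258 ≤ 76 is false
  claims in prior 3 years ≥ 3: 5 ≥ 3 is true
  claim amount ≥ 7325 USD: 147597 ≥ 7325 is true
  claim amount ≤ 138688 USD: 147597 ≤ 138688 is false
  deductible ≥ 485 USD: 5835 ≥ 485 is true
  fraud score between 7 and 61: 41 in [7, 61] is true
  NOT incident in covered region: yes → false
Combine:
[1.1.1.2] true AND false = false
[1.1.1.3.1] exactly-one(true, true) = false
[1.1.1.3] NOT false = true
[1.1.1.4] false → false (antecedent false ⇒ implication holds) = true
[1.1.1] true AND false AND true AND true = false
[1.1.2.1] false AND true AND true = false
[1.1.2.2.1] false AND true = false
[1.1.2.2] NOT false = true
[1.1.2] false OR true = true
[1.1] false AND true = false
[1] NOT false = true
[2] exactly-one(true, false) = true
[root] true AND true = true
Overall: true → paid

Paid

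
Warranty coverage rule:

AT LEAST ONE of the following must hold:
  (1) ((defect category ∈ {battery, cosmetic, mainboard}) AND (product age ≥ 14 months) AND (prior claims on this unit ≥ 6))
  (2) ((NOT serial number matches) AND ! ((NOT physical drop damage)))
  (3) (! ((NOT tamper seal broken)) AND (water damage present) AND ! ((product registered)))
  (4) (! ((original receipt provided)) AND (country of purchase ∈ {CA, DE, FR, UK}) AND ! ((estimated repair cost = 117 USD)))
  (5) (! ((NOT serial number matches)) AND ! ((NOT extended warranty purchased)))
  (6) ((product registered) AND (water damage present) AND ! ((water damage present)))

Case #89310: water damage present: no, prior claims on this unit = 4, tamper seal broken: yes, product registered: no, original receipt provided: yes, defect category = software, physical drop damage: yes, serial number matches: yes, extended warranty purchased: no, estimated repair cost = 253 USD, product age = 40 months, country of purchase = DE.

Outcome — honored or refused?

Atomic conditions:
  defect category ∈ {battery, cosmetic, mainboard}: software is not in the set → false
  product age ≥ 14 months: 40 ≥ 14 is true
  prior claims on this unit ≥ 6: 4 ≥ 6 is false
  NOT serial number matches: yes → false
  NOT physical drop damage: yes → false
  NOT tamper seal broken: yes → false
  water damage present: no → false
  product registered: no → false
  original receipt provided: yes → true
  country of purchase ∈ {CA, DE, FR, UK}: DE is in the set → true
  estimated repair cost = 117 USD: 253 == 117 is false
  NOT extended warranty purchased: no → true
Combine:
[1] false AND true AND false = false
[2.2] NOT false = true
[2] false AND true = false
[3.1] NOT false = true
[3.3] NOT false = true
[3] true AND false AND true = false
[4.1] NOT true = false
[4.3] NOT false = true
[4] false AND true AND true = false
[5.1] NOT false = true
[5.2] NOT true = false
[5] true AND false = false
[6.3] NOT false = true
[6] false AND false AND true = false
[root] false OR false OR false OR false OR false OR false = false
Overall: false → refused

Refused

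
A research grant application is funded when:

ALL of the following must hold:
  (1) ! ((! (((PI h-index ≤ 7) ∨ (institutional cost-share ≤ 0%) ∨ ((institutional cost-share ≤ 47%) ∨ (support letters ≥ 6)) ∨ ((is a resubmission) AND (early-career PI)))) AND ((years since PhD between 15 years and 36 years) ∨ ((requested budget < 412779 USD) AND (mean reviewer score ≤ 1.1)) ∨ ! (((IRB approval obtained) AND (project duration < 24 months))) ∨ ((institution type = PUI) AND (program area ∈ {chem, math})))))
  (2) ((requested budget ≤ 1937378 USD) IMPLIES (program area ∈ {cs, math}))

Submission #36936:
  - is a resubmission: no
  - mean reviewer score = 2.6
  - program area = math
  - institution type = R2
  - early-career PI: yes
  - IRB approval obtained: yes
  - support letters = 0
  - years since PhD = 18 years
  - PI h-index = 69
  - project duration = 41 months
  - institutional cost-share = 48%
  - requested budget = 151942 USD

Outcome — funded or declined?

Declined

Atomic conditions:
  PI h-index ≤ 7: 69 ≤ 7 is false
  institutional cost-share ≤ 0%: 48 ≤ 0 is false
  institutional cost-share ≤ 47%: 48 ≤ 47 is false
  support letters ≥ 6: 0 ≥ 6 is false
  is a resubmission: no → false
  early-career PI: yes → true
  years since PhD between 15 years and 36 years: 18 in [15, 36] is true
  requested budget < 412779 USD: 151942 < 412779 is true
  mean reviewer score ≤ 1.1: 2.6 ≤ 1.1 is false
  IRB approval obtained: yes → true
  project duration < 24 months: 41 < 24 is false
  institution type = PUI: R2 == PUI is false
  program area ∈ {chem, math}: math is in the set → true
  requested budget ≤ 1937378 USD: 151942 ≤ 1937378 is true
  program area ∈ {cs, math}: math is in the set → true
Combine:
[1.1.1.1.3] false OR false = false
[1.1.1.1.4] false AND true = false
[1.1.1.1] false OR false OR false OR false = false
[1.1.1] NOT false = true
[1.1.2.2] true AND false = false
[1.1.2.3.1] true AND false = false
[1.1.2.3] NOT false = true
[1.1.2.4] false AND true = false
[1.1.2] true OR false OR true OR false = true
[1.1] true AND true = true
[1] NOT true = false
[2] true → true = true
[root] false AND true = false
Overall: false → declined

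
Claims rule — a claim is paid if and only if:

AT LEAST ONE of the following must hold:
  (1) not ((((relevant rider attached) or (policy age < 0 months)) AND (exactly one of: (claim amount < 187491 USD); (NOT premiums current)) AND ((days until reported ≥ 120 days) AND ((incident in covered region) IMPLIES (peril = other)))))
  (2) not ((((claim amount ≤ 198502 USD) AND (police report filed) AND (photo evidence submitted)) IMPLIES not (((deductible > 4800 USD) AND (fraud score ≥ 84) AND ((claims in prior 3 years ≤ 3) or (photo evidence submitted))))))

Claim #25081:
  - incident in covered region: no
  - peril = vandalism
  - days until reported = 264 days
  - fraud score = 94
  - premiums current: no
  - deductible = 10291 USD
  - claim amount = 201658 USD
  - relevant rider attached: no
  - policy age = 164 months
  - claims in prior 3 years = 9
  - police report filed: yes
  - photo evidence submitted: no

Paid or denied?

Paid

Atomic conditions:
  relevant rider attached: no → false
  policy age < 0 months: 164 < 0 is false
  claim amount < 187491 USD: 201658 < 187491 is false
  NOT premiums current: no → true
  days until reported ≥ 120 days: 264 ≥ 120 is true
  incident in covered region: no → false
  peril = other: vandalism == other is false
  claim amount ≤ 198502 USD: 201658 ≤ 198502 is false
  police report filed: yes → true
  photo evidence submitted: no → false
  deductible > 4800 USD: 10291 > 4800 is true
  fraud score ≥ 84: 94 ≥ 84 is true
  claims in prior 3 years ≤ 3: 9 ≤ 3 is false
Combine:
[1.1.1] false OR false = false
[1.1.2] exactly-one(false, true) = true
[1.1.3.2] false → false (antecedent false ⇒ implication holds) = true
[1.1.3] true AND true = true
[1.1] false AND true AND true = false
[1] NOT false = true
[2.1.1] false AND true AND false = false
[2.1.2.1.3] false OR false = false
[2.1.2.1] true AND true AND false = false
[2.1.2] NOT false = true
[2.1] false → true (antecedent false ⇒ implication holds) = true
[2] NOT true = false
[root] true OR false = true
Overall: true → paid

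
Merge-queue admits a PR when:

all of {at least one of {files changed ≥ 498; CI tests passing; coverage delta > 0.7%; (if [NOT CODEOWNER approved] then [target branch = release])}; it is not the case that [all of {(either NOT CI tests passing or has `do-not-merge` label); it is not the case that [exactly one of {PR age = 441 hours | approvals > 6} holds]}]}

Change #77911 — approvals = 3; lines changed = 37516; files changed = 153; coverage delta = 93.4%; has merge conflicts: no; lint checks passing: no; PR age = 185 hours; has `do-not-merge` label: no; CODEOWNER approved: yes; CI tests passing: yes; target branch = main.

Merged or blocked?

Atomic conditions:
  files changed ≥ 498: 153 ≥ 498 is false
  CI tests passing: yes → true
  coverage delta > 0.7%: 93.4 > 0.7 is true
  NOT CODEOWNER approved: yes → false
  target branch = release: main == release is false
  NOT CI tests passing: yes → false
  has `do-not-merge` label: no → false
  PR age = 441 hours: 185 == 441 is false
  approvals > 6: 3 > 6 is false
Combine:
[1.4] false → false (antecedent false ⇒ implication holds) = true
[1] false OR true OR true OR true = true
[2.1.1] false OR false = false
[2.1.2.1] exactly-one(false, false) = false
[2.1.2] NOT false = true
[2.1] false AND true = false
[2] NOT false = true
[root] true AND true = true
Overall: true → merged

Merged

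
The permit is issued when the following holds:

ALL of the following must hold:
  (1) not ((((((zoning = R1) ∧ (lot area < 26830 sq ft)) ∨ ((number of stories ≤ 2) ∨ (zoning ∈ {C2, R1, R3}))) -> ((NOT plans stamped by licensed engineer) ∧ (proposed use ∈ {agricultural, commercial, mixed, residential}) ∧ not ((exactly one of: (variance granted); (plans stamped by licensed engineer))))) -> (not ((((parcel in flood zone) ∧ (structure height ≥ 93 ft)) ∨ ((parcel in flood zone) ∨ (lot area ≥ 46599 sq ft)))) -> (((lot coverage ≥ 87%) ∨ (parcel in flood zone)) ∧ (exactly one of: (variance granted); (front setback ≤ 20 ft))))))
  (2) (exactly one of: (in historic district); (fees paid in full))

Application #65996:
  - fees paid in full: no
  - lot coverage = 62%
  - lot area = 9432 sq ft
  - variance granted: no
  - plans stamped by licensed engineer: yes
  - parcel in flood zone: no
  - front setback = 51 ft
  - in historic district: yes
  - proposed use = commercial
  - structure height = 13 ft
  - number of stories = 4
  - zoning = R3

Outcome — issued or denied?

Denied

Atomic conditions:
  zoning = R1: R3 == R1 is false
  lot area < 26830 sq ft: 9432 < 26830 is true
  number of stories ≤ 2: 4 ≤ 2 is false
  zoning ∈ {C2, R1, R3}: R3 is in the set → true
  NOT plans stamped by licensed engineer: yes → false
  proposed use ∈ {agricultural, commercial, mixed, residential}: commercial is in the set → true
  variance granted: no → false
  plans stamped by licensed engineer: yes → true
  parcel in flood zone: no → false
  structure height ≥ 93 ft: 13 ≥ 93 is false
  lot area ≥ 46599 sq ft: 9432 ≥ 46599 is false
  lot coverage ≥ 87%: 62 ≥ 87 is false
  front setback ≤ 20 ft: 51 ≤ 20 is false
  in historic district: yes → true
  fees paid in full: no → false
Combine:
[1.1.1.1.1] false AND true = false
[1.1.1.1.2] false OR true = true
[1.1.1.1] false OR true = true
[1.1.1.2.3.1] exactly-one(false, true) = true
[1.1.1.2.3] NOT true = false
[1.1.1.2] false AND true AND false = false
[1.1.1] true → false = false
[1.1.2.1.1.1] false AND false = false
[1.1.2.1.1.2] false OR false = false
[1.1.2.1.1] false OR false = false
[1.1.2.1] NOT false = true
[1.1.2.2.1] false OR false = false
[1.1.2.2.2] exactly-one(false, false) = false
[1.1.2.2] false AND false = false
[1.1.2] true → false = false
[1.1] false → false (antecedent false ⇒ implication holds) = true
[1] NOT true = false
[2] exactly-one(true, false) = true
[root] false AND true = false
Overall: false → denied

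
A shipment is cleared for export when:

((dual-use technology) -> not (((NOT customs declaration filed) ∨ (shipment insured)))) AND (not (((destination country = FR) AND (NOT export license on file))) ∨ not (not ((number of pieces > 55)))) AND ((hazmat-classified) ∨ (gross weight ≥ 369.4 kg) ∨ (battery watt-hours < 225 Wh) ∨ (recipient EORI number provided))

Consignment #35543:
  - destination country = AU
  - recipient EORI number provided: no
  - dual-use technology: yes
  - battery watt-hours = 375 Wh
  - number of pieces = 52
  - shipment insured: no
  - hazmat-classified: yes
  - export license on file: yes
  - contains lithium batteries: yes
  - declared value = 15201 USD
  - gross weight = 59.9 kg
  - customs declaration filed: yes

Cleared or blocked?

Cleared

Atomic conditions:
  dual-use technology: yes → true
  NOT customs declaration filed: yes → false
  shipment insured: no → false
  destination country = FR: AU == FR is false
  NOT export license on file: yes → false
  number of pieces > 55: 52 > 55 is false
  hazmat-classified: yes → true
  gross weight ≥ 369.4 kg: 59.9 ≥ 369.4 is false
  battery watt-hours < 225 Wh: 375 < 225 is false
  recipient EORI number provided: no → false
Combine:
[1.2.1] false OR false = false
[1.2] NOT false = true
[1] true → true = true
[2.1.1] false AND false = false
[2.1] NOT false = true
[2.2.1] NOT false = true
[2.2] NOT true = false
[2] true OR false = true
[3] true OR false OR false OR false = true
[root] true AND true AND true = true
Overall: true → cleared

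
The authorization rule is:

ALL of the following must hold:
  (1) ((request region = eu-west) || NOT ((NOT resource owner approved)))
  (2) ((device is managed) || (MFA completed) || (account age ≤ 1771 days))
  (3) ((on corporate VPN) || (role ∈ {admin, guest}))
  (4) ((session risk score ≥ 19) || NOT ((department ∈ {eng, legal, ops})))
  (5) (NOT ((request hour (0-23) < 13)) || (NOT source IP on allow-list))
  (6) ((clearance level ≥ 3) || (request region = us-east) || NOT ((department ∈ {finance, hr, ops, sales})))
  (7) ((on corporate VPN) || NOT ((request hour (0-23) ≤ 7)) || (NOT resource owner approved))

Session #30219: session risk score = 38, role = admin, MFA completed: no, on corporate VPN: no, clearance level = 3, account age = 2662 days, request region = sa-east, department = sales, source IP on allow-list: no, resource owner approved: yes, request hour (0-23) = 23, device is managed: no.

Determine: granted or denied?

Denied

Atomic conditions:
  request region = eu-west: sa-east == eu-west is false
  NOT resource owner approved: yes → false
  device is managed: no → false
  MFA completed: no → false
  account age ≤ 1771 days: 2662 ≤ 1771 is false
  on corporate VPN: no → false
  role ∈ {admin, guest}: admin is in the set → true
  session risk score ≥ 19: 38 ≥ 19 is true
  department ∈ {eng, legal, ops}: sales is not in the set → false
  request hour (0-23) < 13: 23 < 13 is false
  NOT source IP on allow-list: no → true
  clearance level ≥ 3: 3 ≥ 3 is true
  request region = us-east: sa-east == us-east is false
  department ∈ {finance, hr, ops, sales}: sales is in the set → true
  request hour (0-23) ≤ 7: 23 ≤ 7 is false
Combine:
[1.2] NOT false = true
[1] false OR true = true
[2] false OR false OR false = false
[3] false OR true = true
[4.2] NOT false = true
[4] true OR true = true
[5.1] NOT false = true
[5] true OR true = true
[6.3] NOT true = false
[6] true OR false OR false = true
[7.2] NOT false = true
[7] false OR true OR false = true
[root] true AND false AND true AND true AND true AND true AND true = false
Overall: false → denied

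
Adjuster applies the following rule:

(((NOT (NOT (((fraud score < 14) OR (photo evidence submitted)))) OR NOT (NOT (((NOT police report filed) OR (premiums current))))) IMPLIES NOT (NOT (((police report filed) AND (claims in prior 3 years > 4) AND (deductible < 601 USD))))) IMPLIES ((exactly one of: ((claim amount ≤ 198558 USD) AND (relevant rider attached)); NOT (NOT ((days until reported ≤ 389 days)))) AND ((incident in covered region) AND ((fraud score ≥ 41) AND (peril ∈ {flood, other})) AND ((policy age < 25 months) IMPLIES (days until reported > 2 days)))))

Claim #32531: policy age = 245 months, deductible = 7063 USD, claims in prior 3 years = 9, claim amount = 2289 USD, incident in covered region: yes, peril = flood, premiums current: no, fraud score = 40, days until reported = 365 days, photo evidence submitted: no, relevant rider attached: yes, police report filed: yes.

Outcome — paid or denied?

Atomic conditions:
  fraud score < 14: 40 < 14 is false
  photo evidence submitted: no → false
  NOT police report filed: yes → false
  premiums current: no → false
  police report filed: yes → true
  claims in prior 3 years > 4: 9 > 4 is true
  deductible < 601 USD: 7063 < 601 is false
  claim amount ≤ 198558 USD: 2289 ≤ 198558 is true
  relevant rider attached: yes → true
  days until reported ≤ 389 days: 365 ≤ 389 is true
  incident in covered region: yes → true
  fraud score ≥ 41: 40 ≥ 41 is false
  peril ∈ {flood, other}: flood is in the set → true
  policy age < 25 months: 245 < 25 is false
  days until reported > 2 days: 365 > 2 is true
Combine:
[1.1.1.1.1] false OR false = false
[1.1.1.1] NOT false = true
[1.1.1] NOT true = false
[1.1.2.1.1] false OR false = false
[1.1.2.1] NOT false = true
[1.1.2] NOT true = false
[1.1] false OR false = false
[1.2.1.1] true AND true AND false = false
[1.2.1] NOT false = true
[1.2] NOT true = false
[1] false → false (antecedent false ⇒ implication holds) = true
[2.1.1] true AND true = true
[2.1.2.1] NOT true = false
[2.1.2] NOT false = true
[2.1] exactly-one(true, true) = false
[2.2.2] false AND true = false
[2.2.3] false → true (antecedent false ⇒ implication holds) = true
[2.2] true AND false AND true = false
[2] false AND false = false
[root] true → false = false
Overall: false → denied

Denied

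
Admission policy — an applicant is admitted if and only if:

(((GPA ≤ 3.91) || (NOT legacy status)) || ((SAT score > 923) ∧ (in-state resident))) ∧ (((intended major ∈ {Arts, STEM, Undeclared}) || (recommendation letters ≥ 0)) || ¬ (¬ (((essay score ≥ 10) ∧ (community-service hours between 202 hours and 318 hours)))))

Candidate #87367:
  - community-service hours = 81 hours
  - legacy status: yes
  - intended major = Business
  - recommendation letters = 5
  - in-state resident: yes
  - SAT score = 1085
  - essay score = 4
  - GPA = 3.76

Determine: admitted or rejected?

Atomic conditions:
  GPA ≤ 3.91: 3.76 ≤ 3.91 is true
  NOT legacy status: yes → false
  SAT score > 923: 1085 > 923 is true
  in-state resident: yes → true
  intended major ∈ {Arts, STEM, Undeclared}: Business is not in the set → false
  recommendation letters ≥ 0: 5 ≥ 0 is true
  essay score ≥ 10: 4 ≥ 10 is false
  community-service hours between 202 hours and 318 hours: 81 in [202, 318] is false
Combine:
[1.1] true OR false = true
[1.2] true AND true = true
[1] true OR true = true
[2.1] false OR true = true
[2.2.1.1] false AND false = false
[2.2.1] NOT false = true
[2.2] NOT true = false
[2] true OR false = true
[root] true AND true = true
Overall: true → admitted

Admitted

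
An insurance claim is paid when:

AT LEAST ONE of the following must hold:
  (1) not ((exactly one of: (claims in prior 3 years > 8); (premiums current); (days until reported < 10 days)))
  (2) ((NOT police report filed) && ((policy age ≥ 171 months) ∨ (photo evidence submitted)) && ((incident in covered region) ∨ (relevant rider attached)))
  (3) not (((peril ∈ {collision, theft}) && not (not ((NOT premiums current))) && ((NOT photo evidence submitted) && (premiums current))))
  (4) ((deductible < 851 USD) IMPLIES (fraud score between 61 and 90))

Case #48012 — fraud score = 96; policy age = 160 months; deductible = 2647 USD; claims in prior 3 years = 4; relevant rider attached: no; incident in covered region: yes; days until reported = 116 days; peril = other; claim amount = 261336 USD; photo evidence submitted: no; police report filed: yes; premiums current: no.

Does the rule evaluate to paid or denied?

Paid

Atomic conditions:
  claims in prior 3 years > 8: 4 > 8 is false
  premiums current: no → false
  days until reported < 10 days: 116 < 10 is false
  NOT police report filed: yes → false
  policy age ≥ 171 months: 160 ≥ 171 is false
  photo evidence submitted: no → false
  incident in covered region: yes → true
  relevant rider attached: no → false
  peril ∈ {collision, theft}: other is not in the set → false
  NOT premiums current: no → true
  NOT photo evidence submitted: no → true
  deductible < 851 USD: 2647 < 851 is false
  fraud score between 61 and 90: 96 in [61, 90] is false
Combine:
[1.1] exactly-one(false, false, false) = false
[1] NOT false = true
[2.2] false OR false = false
[2.3] true OR false = true
[2] false AND false AND true = false
[3.1.2.1] NOT true = false
[3.1.2] NOT false = true
[3.1.3] true AND false = false
[3.1] false AND true AND false = false
[3] NOT false = true
[4] false → false (antecedent false ⇒ implication holds) = true
[root] true OR false OR true OR true = true
Overall: true → paid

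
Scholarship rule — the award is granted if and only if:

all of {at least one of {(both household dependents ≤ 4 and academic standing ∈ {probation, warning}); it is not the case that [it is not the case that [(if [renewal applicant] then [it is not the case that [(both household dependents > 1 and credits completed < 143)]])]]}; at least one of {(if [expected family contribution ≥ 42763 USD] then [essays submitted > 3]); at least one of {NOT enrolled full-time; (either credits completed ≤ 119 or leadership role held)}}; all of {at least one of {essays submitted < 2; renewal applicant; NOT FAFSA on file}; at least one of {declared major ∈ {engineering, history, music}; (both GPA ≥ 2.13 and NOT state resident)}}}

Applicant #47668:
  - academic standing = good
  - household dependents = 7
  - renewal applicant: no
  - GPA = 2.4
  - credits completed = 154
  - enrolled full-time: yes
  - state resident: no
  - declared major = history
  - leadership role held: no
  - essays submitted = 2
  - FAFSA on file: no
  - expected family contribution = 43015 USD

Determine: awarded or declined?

Atomic conditions:
  household dependents ≤ 4: 7 ≤ 4 is false
  academic standing ∈ {probation, warning}: good is not in the set → false
  renewal applicant: no → false
  household dependents > 1: 7 > 1 is true
  credits completed < 143: 154 < 143 is false
  expected family contribution ≥ 42763 USD: 43015 ≥ 42763 is true
  essays submitted > 3: 2 > 3 is false
  NOT enrolled full-time: yes → false
  credits completed ≤ 119: 154 ≤ 119 is false
  leadership role held: no → false
  essays submitted < 2: 2 < 2 is false
  NOT FAFSA on file: no → true
  declared major ∈ {engineering, history, music}: history is in the set → true
  GPA ≥ 2.13: 2.4 ≥ 2.13 is true
  NOT state resident: no → true
Combine:
[1.1] false AND false = false
[1.2.1.1.2.1] true AND false = false
[1.2.1.1.2] NOT false = true
[1.2.1.1] false → true (antecedent false ⇒ implication holds) = true
[1.2.1] NOT true = false
[1.2] NOT false = true
[1] false OR true = true
[2.1] true → false = false
[2.2.2] false OR false = false
[2.2] false OR false = false
[2] false OR false = false
[3.1] false OR false OR true = true
[3.2.2] true AND true = true
[3.2] true OR true = true
[3] true AND true = true
[root] true AND false AND true = false
Overall: false → declined

Declined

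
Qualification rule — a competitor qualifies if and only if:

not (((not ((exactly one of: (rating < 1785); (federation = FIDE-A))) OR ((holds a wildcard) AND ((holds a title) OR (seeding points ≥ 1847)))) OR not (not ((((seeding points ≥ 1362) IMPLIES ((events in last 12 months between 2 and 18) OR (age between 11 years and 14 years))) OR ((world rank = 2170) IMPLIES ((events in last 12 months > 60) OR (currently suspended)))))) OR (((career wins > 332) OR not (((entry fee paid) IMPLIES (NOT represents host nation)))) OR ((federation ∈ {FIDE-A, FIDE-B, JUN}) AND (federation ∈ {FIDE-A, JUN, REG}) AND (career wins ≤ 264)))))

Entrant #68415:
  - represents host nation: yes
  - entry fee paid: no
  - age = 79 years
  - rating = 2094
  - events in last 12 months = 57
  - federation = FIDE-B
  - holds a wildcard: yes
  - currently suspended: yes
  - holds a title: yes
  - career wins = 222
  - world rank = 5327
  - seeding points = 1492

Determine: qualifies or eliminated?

Atomic conditions:
  rating < 1785: 2094 < 1785 is false
  federation = FIDE-A: FIDE-B == FIDE-A is false
  holds a wildcard: yes → true
  holds a title: yes → true
  seeding points ≥ 1847: 1492 ≥ 1847 is false
  seeding points ≥ 1362: 1492 ≥ 1362 is true
  events in last 12 months between 2 and 18: 57 in [2, 18] is false
  age between 11 years and 14 years: 79 in [11, 14] is false
  world rank = 2170: 5327 == 2170 is false
  events in last 12 months > 60: 57 > 60 is false
  currently suspended: yes → true
  career wins > 332: 222 > 332 is false
  entry fee paid: no → false
  NOT represents host nation: yes → false
  federation ∈ {FIDE-A, FIDE-B, JUN}: FIDE-B is in the set → true
  federation ∈ {FIDE-A, JUN, REG}: FIDE-B is not in the set → false
  career wins ≤ 264: 222 ≤ 264 is true
Combine:
[1.1.1.1] exactly-one(false, false) = false
[1.1.1] NOT false = true
[1.1.2.2] true OR false = true
[1.1.2] true AND true = true
[1.1] true OR true = true
[1.2.1.1.1.2] false OR false = false
[1.2.1.1.1] true → false = false
[1.2.1.1.2.2] false OR true = true
[1.2.1.1.2] false → true (antecedent false ⇒ implication holds) = true
[1.2.1.1] false OR true = true
[1.2.1] NOT true = false
[1.2] NOT false = true
[1.3.1.2.1] false → false (antecedent false ⇒ implication holds) = true
[1.3.1.2] NOT true = false
[1.3.1] false OR false = false
[1.3.2] true AND false AND true = false
[1.3] false OR false = false
[1] true OR true OR false = true
[root] NOT true = false
Overall: false → eliminated

Eliminated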